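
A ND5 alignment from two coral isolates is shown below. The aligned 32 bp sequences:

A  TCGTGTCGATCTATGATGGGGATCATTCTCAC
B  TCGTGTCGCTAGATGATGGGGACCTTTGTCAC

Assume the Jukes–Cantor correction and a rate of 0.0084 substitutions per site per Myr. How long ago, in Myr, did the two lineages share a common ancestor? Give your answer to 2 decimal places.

The sequences differ at 6 of 32 sites (9, 11, 12, 23, 25, 28), so p = 6/32 = 0.1875.
d = −(3/4) ln(1 − 4p/3) = −0.75 ln(1 − 0.25) = −0.75 ln(0.75)
  = −0.75 × (-0.287682) = 0.215762 substitutions/site.
Under a molecular clock d = 2μt, so t = d/(2μ) = 0.215762 / (2 × 0.0084) = 12.84 Myr.

12.84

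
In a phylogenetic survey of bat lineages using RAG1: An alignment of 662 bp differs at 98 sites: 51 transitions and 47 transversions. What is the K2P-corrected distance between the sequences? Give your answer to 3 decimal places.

0.166

P = 51/662 ≈ 0.077039 and Q = 47/662 ≈ 0.070997.
Under the Kimura two-parameter model, d = −½ ln(1 − 2P − Q) − ¼ ln(1 − 2Q).
1 − 2P − Q = 0.774925, giving −½ ln(0.774925) = 0.127495.
1 − 2Q = 0.858006, giving −¼ ln(0.858006) = 0.038286.
d = 0.127495 + 0.038286 = 0.165781.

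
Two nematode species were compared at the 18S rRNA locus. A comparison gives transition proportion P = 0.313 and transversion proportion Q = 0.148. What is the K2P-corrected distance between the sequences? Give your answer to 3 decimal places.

Under the Kimura two-parameter model, d = −½ ln(1 − 2P − Q) − ¼ ln(1 − 2Q).
1 − 2P − Q = 0.226, giving −½ ln(0.226) = 0.743610.
1 − 2Q = 0.704, giving −¼ ln(0.704) = 0.087744.
d = 0.743610 + 0.087744 = 0.831354.

0.831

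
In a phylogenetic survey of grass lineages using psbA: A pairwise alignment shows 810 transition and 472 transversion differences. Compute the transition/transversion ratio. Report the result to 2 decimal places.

R = 810/472 = 1.716101… ≈ 1.72 (to 2 d.p.).

1.72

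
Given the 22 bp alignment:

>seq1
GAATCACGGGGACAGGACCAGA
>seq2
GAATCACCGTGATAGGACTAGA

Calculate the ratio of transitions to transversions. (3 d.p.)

Transitions are A↔G and C↔T; transversions are all other mismatches.
Transitions: 2. Transversions: 2.
R = 2/2 = 1.000.

1.000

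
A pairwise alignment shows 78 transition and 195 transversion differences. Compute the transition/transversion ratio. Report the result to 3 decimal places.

R = 78/195 = 0.400.

0.400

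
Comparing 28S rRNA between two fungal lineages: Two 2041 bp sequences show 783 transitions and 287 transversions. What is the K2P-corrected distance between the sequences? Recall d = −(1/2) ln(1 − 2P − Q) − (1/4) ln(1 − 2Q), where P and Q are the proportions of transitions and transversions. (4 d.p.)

1.2749

P = 783/2041 ≈ 0.383635 and Q = 287/2041 ≈ 0.140617.
Under the Kimura two-parameter model, d = −½ ln(1 − 2P − Q) − ¼ ln(1 − 2Q).
1 − 2P − Q = 0.092113, giving −½ ln(0.092113) = 1.192370.
1 − 2Q = 0.718766, giving −¼ ln(0.718766) = 0.082555.
d = 1.192370 + 0.082555 = 1.274925.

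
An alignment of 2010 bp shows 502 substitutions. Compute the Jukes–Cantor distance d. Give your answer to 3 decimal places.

0.304

p = 502/2010 ≈ 0.249751.
d = −(3/4) ln(1 − 4p/3) = −0.75 ln(1 − 0.333001) = −0.75 ln(0.666999)
  = −0.75 × (-0.404967) = 0.303725 substitutions/site.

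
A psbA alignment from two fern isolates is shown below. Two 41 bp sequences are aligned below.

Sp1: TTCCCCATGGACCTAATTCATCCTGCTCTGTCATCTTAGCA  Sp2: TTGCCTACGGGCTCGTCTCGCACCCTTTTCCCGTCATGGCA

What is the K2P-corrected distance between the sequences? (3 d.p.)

Of 41 sites, 15 differences are transitions and 6 are transversions, so P = 15/41 ≈ 0.365854 and Q = 6/41 ≈ 0.146341.
Under the Kimura two-parameter model, d = −½ ln(1 − 2P − Q) − ¼ ln(1 − 2Q).
1 − 2P − Q = 0.121951, giving −½ ln(0.121951) = 1.052068.
1 − 2Q = 0.707318, giving −¼ ln(0.707318) = 0.086569.
d = 1.052068 + 0.086569 = 1.138637.

1.139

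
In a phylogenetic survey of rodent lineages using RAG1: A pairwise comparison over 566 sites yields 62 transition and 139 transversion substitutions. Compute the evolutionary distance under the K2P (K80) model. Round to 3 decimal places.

P = 62/566 ≈ 0.109541 and Q = 139/566 ≈ 0.245583.
Under the Kimura two-parameter model, d = −½ ln(1 − 2P − Q) − ¼ ln(1 − 2Q).
1 − 2P − Q = 0.535335, giving −½ ln(0.535335) = 0.312431.
1 − 2Q = 0.508834, giving −¼ ln(0.508834) = 0.168908.
d = 0.312431 + 0.168908 = 0.481339.

0.481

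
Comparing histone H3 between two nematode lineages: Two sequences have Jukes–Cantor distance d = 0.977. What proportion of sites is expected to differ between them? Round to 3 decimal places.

0.546

p = (3/4)(1 − e^(−4d/3)) = 0.75 × (1 − e^(-1.302667)) = 0.75 × (1 − 0.271806) = 0.546146.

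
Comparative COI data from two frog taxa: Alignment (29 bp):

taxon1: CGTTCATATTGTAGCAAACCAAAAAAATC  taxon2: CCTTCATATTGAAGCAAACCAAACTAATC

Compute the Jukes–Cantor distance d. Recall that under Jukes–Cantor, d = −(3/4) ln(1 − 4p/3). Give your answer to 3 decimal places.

0.152

The sequences differ at 4 of 29 sites (2, 12, 24, 25), so p = 4/29 ≈ 0.137931.
d = −(3/4) ln(1 − 4p/3) = −0.75 ln(1 − 0.183908) = −0.75 ln(0.816092)
  = −0.75 × (-0.203228) = 0.152421 substitutions/site.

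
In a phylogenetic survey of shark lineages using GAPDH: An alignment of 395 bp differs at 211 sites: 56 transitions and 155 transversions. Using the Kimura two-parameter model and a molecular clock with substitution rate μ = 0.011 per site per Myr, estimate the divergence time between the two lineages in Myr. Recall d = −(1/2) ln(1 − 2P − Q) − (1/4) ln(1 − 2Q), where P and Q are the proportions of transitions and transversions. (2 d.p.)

43.07

P = 56/395 ≈ 0.141772 and Q = 155/395 ≈ 0.392405.
Under the Kimura two-parameter model, d = −½ ln(1 − 2P − Q) − ¼ ln(1 − 2Q).
1 − 2P − Q = 0.324051, giving −½ ln(0.324051) = 0.563427.
1 − 2Q = 0.21519, giving −¼ ln(0.21519) = 0.384058.
d = 0.563427 + 0.384058 = 0.947485.
Under a molecular clock d = 2μt, so t = d/(2μ) = 0.947485 / (2 × 0.011) = 43.07 Myr.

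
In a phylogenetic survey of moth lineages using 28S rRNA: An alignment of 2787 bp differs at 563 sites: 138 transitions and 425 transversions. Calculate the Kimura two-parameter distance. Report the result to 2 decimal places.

0.24

P = 138/2787 ≈ 0.049516 and Q = 425/2787 ≈ 0.152494.
Under the Kimura two-parameter model, d = −½ ln(1 − 2P − Q) − ¼ ln(1 − 2Q).
1 − 2P − Q = 0.748474, giving −½ ln(0.748474) = 0.144859.
1 − 2Q = 0.695012, giving −¼ ln(0.695012) = 0.090957.
d = 0.144859 + 0.090957 = 0.235816.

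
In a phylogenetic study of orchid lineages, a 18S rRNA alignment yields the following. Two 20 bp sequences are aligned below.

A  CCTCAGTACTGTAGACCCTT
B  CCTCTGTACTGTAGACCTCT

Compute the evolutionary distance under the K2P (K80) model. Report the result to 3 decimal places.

0.170

Of 20 sites, 2 differences are transitions and 1 are transversions, so P = 2/20 = 0.1 and Q = 1/20 = 0.05.
Under the Kimura two-parameter model, d = −½ ln(1 − 2P − Q) − ¼ ln(1 − 2Q).
1 − 2P − Q = 0.75, giving −½ ln(0.75) = 0.143841.
1 − 2Q = 0.9, giving −¼ ln(0.9) = 0.026340.
d = 0.143841 + 0.026340 = 0.170181.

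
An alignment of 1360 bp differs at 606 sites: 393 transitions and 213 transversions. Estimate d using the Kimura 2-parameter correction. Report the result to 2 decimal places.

P = 393/1360 ≈ 0.288971 and Q = 213/1360 ≈ 0.156618.
Under the Kimura two-parameter model, d = −½ ln(1 − 2P − Q) − ¼ ln(1 − 2Q).
1 − 2P − Q = 0.26544, giving −½ ln(0.26544) = 0.663183.
1 − 2Q = 0.686764, giving −¼ ln(0.686764) = 0.093941.
d = 0.663183 + 0.093941 = 0.757124.

0.76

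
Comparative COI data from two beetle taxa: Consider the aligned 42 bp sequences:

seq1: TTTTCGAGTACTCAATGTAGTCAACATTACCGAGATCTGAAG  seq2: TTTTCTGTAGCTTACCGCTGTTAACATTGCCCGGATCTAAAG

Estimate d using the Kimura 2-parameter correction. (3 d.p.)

0.508

Of 42 sites, 9 differences are transitions and 6 are transversions, so P = 9/42 ≈ 0.214286 and Q = 6/42 ≈ 0.142857.
Under the Kimura two-parameter model, d = −½ ln(1 − 2P − Q) − ¼ ln(1 − 2Q).
1 − 2P − Q = 0.428571, giving −½ ln(0.428571) = 0.423649.
1 − 2Q = 0.714286, giving −¼ ln(0.714286) = 0.084118.
d = 0.423649 + 0.084118 = 0.507767.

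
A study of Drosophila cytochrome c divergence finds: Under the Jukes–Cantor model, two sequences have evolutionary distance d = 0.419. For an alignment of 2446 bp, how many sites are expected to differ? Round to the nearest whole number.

Invert JC69: p = (3/4)(1 − e^(−4d/3)) = 0.75 × (1 − e^(-0.558667)) = 0.75 × (1 − 0.571971) = 0.321022.
Expected differing sites = pL ≈ 0.321022 × 2446 = 785.219812 ≈ 785.

785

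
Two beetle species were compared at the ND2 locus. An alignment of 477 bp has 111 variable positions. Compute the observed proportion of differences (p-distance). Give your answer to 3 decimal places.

p = 111/477 = 0.232704… ≈ 0.233 (to 3 d.p.).

0.233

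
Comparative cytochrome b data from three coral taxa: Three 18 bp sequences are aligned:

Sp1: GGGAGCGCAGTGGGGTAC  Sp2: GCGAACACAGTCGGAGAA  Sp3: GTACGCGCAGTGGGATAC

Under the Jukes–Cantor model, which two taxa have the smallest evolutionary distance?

Sp1–Sp2: 7/18 differ, p = 0.389, d = 0.548.
Sp1–Sp3: 4/18 differ, p = 0.222, d = 0.264.
Sp2–Sp3: 8/18 differ, p = 0.444, d = 0.673.
The smallest distance is between Sp1 and Sp3.

Sp1 and Sp3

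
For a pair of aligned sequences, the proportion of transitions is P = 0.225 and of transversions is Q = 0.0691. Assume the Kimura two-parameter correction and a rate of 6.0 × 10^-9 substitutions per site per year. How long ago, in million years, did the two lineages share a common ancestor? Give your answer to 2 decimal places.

33.60

Under the Kimura two-parameter model, d = −½ ln(1 − 2P − Q) − ¼ ln(1 − 2Q).
1 − 2P − Q = 0.4809, giving −½ ln(0.4809) = 0.366048.
1 − 2Q = 0.8618, giving −¼ ln(0.8618) = 0.037183.
d = 0.366048 + 0.037183 = 0.403231.
Under a molecular clock d = 2μt, so t = d/(2μ) = 0.403231 / (2 × 6.0 × 10^-9) = 33.60 million years.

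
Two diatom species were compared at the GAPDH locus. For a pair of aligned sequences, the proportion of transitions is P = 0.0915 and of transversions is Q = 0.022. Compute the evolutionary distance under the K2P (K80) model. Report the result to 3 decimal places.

0.126

Under the Kimura two-parameter model, d = −½ ln(1 − 2P − Q) − ¼ ln(1 − 2Q).
1 − 2P − Q = 0.795, giving −½ ln(0.795) = 0.114707.
1 − 2Q = 0.956, giving −¼ ln(0.956) = 0.011249.
d = 0.114707 + 0.011249 = 0.125956.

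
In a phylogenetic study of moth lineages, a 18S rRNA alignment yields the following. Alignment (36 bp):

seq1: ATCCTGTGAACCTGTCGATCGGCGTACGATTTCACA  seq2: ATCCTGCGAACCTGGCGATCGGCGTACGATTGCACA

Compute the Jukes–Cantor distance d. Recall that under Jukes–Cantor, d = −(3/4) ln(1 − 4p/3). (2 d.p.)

The sequences differ at 3 of 36 sites (7, 15, 32), so p = 3/36 ≈ 0.083333.
d = −(3/4) ln(1 − 4p/3) = −0.75 ln(1 − 0.111111) = −0.75 ln(0.888889)
  = −0.75 × (-0.117783) = 0.088337 substitutions/site.

0.09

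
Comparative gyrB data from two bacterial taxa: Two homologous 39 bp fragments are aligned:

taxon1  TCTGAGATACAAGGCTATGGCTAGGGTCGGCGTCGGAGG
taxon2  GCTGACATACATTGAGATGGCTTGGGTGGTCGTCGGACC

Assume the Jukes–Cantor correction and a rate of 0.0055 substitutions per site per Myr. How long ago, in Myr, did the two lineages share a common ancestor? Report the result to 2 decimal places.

The sequences differ at 11 of 39 sites, so p = 11/39 ≈ 0.282051.
d = −(3/4) ln(1 − 4p/3) = −0.75 ln(1 − 0.376068) = −0.75 ln(0.623932)
  = −0.75 × (-0.471714) = 0.353786 substitutions/site.
Under a molecular clock d = 2μt, so t = d/(2μ) = 0.353786 / (2 × 0.0055) = 32.16 Myr.

32.16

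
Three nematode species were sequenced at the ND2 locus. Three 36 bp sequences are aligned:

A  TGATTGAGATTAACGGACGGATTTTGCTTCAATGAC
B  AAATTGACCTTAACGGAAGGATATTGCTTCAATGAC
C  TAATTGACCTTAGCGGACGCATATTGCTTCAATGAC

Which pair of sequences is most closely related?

A–B: 6/36 differ, p = 0.167, d = 0.188.
A–C: 6/36 differ, p = 0.167, d = 0.188.
B–C: 4/36 differ, p = 0.111, d = 0.120.
The smallest distance is between B and C.

B and C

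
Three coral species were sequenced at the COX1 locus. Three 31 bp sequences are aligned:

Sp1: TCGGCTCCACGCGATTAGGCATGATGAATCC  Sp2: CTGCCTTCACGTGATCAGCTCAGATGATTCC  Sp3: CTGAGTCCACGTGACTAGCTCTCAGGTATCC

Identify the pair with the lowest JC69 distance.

Sp1–Sp2: 11/31 differ, p = 0.355, d = 0.481.
Sp1–Sp3: 12/31 differ, p = 0.387, d = 0.544.
Sp2–Sp3: 10/31 differ, p = 0.323, d = 0.422.
The smallest distance is between Sp2 and Sp3.

Sp2 and Sp3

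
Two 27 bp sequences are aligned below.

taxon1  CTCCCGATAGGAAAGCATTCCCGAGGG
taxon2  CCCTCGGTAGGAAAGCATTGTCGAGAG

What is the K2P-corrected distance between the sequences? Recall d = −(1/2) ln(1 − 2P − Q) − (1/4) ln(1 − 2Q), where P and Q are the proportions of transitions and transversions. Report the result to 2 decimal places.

Of 27 sites, 5 differences are transitions and 1 are transversions, so P = 5/27 ≈ 0.185185 and Q = 1/27 ≈ 0.037037.
Under the Kimura two-parameter model, d = −½ ln(1 − 2P − Q) − ¼ ln(1 − 2Q).
1 − 2P − Q = 0.592593, giving −½ ln(0.592593) = 0.261624.
1 − 2Q = 0.925926, giving −¼ ln(0.925926) = 0.019240.
d = 0.261624 + 0.019240 = 0.280864.

0.28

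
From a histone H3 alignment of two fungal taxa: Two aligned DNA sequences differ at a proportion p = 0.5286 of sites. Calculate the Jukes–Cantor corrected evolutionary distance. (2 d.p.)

0.92

d = −(3/4) ln(1 − 4p/3) = −0.75 ln(1 − 0.7048) = −0.75 ln(0.2952)
  = −0.75 × (-1.220102) = 0.915077 substitutions/site.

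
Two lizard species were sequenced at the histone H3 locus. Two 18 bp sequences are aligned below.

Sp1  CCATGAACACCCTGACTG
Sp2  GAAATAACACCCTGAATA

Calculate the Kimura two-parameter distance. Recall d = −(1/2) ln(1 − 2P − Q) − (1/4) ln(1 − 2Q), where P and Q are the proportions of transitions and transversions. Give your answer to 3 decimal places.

0.449

Of 18 sites, 1 differences are transitions and 5 are transversions, so P = 1/18 ≈ 0.055556 and Q = 5/18 ≈ 0.277778.
Under the Kimura two-parameter model, d = −½ ln(1 − 2P − Q) − ¼ ln(1 − 2Q).
1 − 2P − Q = 0.61111, giving −½ ln(0.61111) = 0.246239.
1 − 2Q = 0.444444, giving −¼ ln(0.444444) = 0.202733.
d = 0.246239 + 0.202733 = 0.448972.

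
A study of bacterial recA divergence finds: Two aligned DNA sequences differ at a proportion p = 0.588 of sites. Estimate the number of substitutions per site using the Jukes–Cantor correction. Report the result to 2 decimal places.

d = −(3/4) ln(1 − 4p/3) = −0.75 ln(1 − 0.784) = −0.75 ln(0.216)
  = −0.75 × (-1.532477) = 1.149358 substitutions/site.

1.15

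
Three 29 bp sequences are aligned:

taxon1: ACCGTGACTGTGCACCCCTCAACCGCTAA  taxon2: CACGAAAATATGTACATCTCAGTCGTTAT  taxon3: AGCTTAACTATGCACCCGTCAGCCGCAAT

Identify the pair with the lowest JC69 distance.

taxon1–taxon2: 13/29 differ, p = 0.448, d = 0.683.
taxon1–taxon3: 8/29 differ, p = 0.276, d = 0.344.
taxon2–taxon3: 12/29 differ, p = 0.414, d = 0.602.
The smallest distance is between taxon1 and taxon3.

taxon1 and taxon3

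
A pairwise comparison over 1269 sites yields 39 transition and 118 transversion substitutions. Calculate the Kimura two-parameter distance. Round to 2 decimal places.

P = 39/1269 ≈ 0.030733 and Q = 118/1269 ≈ 0.092987.
Under the Kimura two-parameter model, d = −½ ln(1 − 2P − Q) − ¼ ln(1 − 2Q).
1 − 2P − Q = 0.845547, giving −½ ln(0.845547) = 0.083886.
1 − 2Q = 0.814026, giving −¼ ln(0.814026) = 0.051441.
d = 0.083886 + 0.051441 = 0.135327.

0.14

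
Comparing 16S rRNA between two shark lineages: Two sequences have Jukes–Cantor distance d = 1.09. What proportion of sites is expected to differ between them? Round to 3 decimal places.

p = (3/4)(1 − e^(−4d/3)) = 0.75 × (1 − e^(-1.453333)) = 0.75 × (1 − 0.233790) = 0.574658.

0.575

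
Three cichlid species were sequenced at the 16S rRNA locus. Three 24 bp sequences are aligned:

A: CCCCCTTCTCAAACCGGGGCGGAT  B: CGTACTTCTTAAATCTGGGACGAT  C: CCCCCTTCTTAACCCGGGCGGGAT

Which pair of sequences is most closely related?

A and C

A–B: 8/24 differ, p = 0.333, d = 0.441.
A–C: 4/24 differ, p = 0.167, d = 0.188.
B–C: 9/24 differ, p = 0.375, d = 0.520.
The smallest distance is between A and C.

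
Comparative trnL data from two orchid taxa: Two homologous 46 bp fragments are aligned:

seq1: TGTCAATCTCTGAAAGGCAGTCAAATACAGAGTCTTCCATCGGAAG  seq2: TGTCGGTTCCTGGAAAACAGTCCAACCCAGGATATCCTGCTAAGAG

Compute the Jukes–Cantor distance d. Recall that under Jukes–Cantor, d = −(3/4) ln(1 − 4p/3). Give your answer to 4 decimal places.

0.7037

The sequences differ at 21 of 46 sites, so p = 21/46 ≈ 0.456522.
d = −(3/4) ln(1 − 4p/3) = −0.75 ln(1 − 0.608696) = −0.75 ln(0.391304)
  = −0.75 × (-0.938271) = 0.703703 substitutions/site.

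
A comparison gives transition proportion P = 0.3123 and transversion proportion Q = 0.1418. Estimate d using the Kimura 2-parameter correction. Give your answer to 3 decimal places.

Under the Kimura two-parameter model, d = −½ ln(1 − 2P − Q) − ¼ ln(1 − 2Q).
1 − 2P − Q = 0.2336, giving −½ ln(0.2336) = 0.727073.
1 − 2Q = 0.7164, giving −¼ ln(0.7164) = 0.083379.
d = 0.727073 + 0.083379 = 0.810452.

0.810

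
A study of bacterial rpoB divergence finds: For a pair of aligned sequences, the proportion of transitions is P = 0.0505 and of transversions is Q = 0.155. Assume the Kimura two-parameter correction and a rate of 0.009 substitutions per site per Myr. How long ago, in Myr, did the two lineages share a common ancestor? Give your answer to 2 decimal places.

Under the Kimura two-parameter model, d = −½ ln(1 − 2P − Q) − ¼ ln(1 − 2Q).
1 − 2P − Q = 0.744, giving −½ ln(0.744) = 0.147857.
1 − 2Q = 0.69, giving −¼ ln(0.69) = 0.092766.
d = 0.147857 + 0.092766 = 0.240623.
Under a molecular clock d = 2μt, so t = d/(2μ) = 0.240623 / (2 × 0.009) = 13.37 Myr.

13.37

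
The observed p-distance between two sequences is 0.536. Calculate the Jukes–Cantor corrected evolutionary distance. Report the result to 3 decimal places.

0.941

d = −(3/4) ln(1 − 4p/3) = −0.75 ln(1 − 0.714667) = −0.75 ln(0.285333)
  = −0.75 × (-1.254098) = 0.940574 substitutions/site.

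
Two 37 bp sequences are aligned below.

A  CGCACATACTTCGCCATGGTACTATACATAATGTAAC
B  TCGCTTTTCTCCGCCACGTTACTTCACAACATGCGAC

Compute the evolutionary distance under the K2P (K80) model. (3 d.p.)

0.653

Of 37 sites, 7 differences are transitions and 9 are transversions, so P = 7/37 ≈ 0.189189 and Q = 9/37 ≈ 0.243243.
Under the Kimura two-parameter model, d = −½ ln(1 − 2P − Q) − ¼ ln(1 − 2Q).
1 − 2P − Q = 0.378379, giving −½ ln(0.378379) = 0.485929.
1 − 2Q = 0.513514, giving −¼ ln(0.513514) = 0.166619.
d = 0.485929 + 0.166619 = 0.652548.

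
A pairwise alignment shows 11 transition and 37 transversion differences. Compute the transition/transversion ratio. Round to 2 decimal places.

0.30

R = 11/37 = 0.297297… ≈ 0.30 (to 2 d.p.).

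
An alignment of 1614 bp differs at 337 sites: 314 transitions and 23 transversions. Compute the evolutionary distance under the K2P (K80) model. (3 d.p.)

0.265

P = 314/1614 ≈ 0.194548 and Q = 23/1614 ≈ 0.01425.
Under the Kimura two-parameter model, d = −½ ln(1 − 2P − Q) − ¼ ln(1 − 2Q).
1 − 2P − Q = 0.596654, giving −½ ln(0.596654) = 0.258209.
1 − 2Q = 0.9715, giving −¼ ln(0.9715) = 0.007229.
d = 0.258209 + 0.007229 = 0.265438.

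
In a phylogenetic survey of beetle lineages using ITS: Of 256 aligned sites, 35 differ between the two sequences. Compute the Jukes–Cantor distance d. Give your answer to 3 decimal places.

p = 35/256 ≈ 0.136719.
d = −(3/4) ln(1 − 4p/3) = −0.75 ln(1 − 0.182292) = −0.75 ln(0.817708)
  = −0.75 × (-0.201250) = 0.150938 substitutions/site.

0.151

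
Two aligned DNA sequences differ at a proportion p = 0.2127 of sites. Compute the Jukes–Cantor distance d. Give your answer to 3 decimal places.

0.250

d = −(3/4) ln(1 − 4p/3) = −0.75 ln(1 − 0.2836) = −0.75 ln(0.7164)
  = −0.75 × (-0.333517) = 0.250138 substitutions/site.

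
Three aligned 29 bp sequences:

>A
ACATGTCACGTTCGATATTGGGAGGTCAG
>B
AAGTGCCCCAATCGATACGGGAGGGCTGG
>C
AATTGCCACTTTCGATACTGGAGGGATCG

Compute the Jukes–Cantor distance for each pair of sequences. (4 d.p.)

A–B: 13/29 sites differ → p ≈ 0.448276, d = −0.75 ln(1 − 0.597701) = 0.682920 ≈ 0.6829.
A–C: 10/29 sites differ → p ≈ 0.344828, d = −0.75 ln(1 − 0.459771) = 0.461822 ≈ 0.4618.
B–C: 7/29 sites differ → p ≈ 0.241379, d = −0.75 ln(1 − 0.321839) = 0.291278 ≈ 0.2913.

d(A,B) = 0.6829, d(A,C) = 0.4618, d(B,C) = 0.2913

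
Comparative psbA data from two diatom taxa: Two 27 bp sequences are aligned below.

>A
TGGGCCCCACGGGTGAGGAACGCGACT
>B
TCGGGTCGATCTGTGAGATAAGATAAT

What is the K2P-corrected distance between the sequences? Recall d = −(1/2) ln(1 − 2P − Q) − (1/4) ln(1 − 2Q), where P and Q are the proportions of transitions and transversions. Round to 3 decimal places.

Of 27 sites, 3 differences are transitions and 10 are transversions, so P = 3/27 ≈ 0.111111 and Q = 10/27 ≈ 0.37037.
Under the Kimura two-parameter model, d = −½ ln(1 − 2P − Q) − ¼ ln(1 − 2Q).
1 − 2P − Q = 0.407408, giving −½ ln(0.407408) = 0.448970.
1 − 2Q = 0.25926, giving −¼ ln(0.25926) = 0.337481.
d = 0.448970 + 0.337481 = 0.786451.

0.786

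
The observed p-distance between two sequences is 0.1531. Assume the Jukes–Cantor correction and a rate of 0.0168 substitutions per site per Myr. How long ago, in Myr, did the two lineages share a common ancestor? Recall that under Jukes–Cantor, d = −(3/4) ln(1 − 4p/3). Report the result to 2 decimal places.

d = −(3/4) ln(1 − 4p/3) = −0.75 ln(1 − 0.204133) = −0.75 ln(0.795867)
  = −0.75 × (-0.228323) = 0.171242 substitutions/site.
Under a molecular clock d = 2μt, so t = d/(2μ) = 0.171242 / (2 × 0.0168) = 5.10 Myr.

5.10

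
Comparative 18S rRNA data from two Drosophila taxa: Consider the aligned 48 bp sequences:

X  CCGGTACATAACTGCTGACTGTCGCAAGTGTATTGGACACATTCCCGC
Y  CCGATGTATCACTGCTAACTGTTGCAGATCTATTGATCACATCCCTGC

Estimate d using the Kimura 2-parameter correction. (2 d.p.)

Of 48 sites, 10 differences are transitions and 3 are transversions, so P = 10/48 ≈ 0.208333 and Q = 3/48 = 0.0625.
Under the Kimura two-parameter model, d = −½ ln(1 − 2P − Q) − ¼ ln(1 − 2Q).
1 − 2P − Q = 0.520834, giving −½ ln(0.520834) = 0.326162.
1 − 2Q = 0.875, giving −¼ ln(0.875) = 0.033383.
d = 0.326162 + 0.033383 = 0.359545.

0.36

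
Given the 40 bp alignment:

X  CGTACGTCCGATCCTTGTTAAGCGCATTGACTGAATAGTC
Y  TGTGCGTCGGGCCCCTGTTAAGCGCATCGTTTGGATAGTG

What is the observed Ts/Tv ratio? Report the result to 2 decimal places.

Transitions are A↔G and C↔T; transversions are all other mismatches.
Transitions: 8. Transversions: 3.
R = 8/3 = 2.666666… ≈ 2.67 (to 2 d.p.).

2.67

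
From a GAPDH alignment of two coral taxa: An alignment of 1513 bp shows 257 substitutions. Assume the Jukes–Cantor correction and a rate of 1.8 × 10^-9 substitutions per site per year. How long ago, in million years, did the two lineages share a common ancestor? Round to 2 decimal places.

53.50

p = 257/1513 ≈ 0.169861.
d = −(3/4) ln(1 − 4p/3) = −0.75 ln(1 − 0.226481) = −0.75 ln(0.773519)
  = −0.75 × (-0.256805) = 0.192604 substitutions/site.
Under a molecular clock d = 2μt, so t = d/(2μ) = 0.192604 / (2 × 1.8 × 10^-9) = 53.50 million years.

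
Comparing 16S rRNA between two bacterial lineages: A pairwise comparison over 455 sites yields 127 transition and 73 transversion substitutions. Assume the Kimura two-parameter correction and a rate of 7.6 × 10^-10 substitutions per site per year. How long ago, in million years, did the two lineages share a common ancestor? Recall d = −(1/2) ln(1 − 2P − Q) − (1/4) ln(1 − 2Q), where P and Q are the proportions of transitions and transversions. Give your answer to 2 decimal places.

480.84

P = 127/455 ≈ 0.279121 and Q = 73/455 ≈ 0.16044.
Under the Kimura two-parameter model, d = −½ ln(1 − 2P − Q) − ¼ ln(1 − 2Q).
1 − 2P − Q = 0.281318, giving −½ ln(0.281318) = 0.634135.
1 − 2Q = 0.67912, giving −¼ ln(0.67912) = 0.096739.
d = 0.634135 + 0.096739 = 0.730874.
Under a molecular clock d = 2μt, so t = d/(2μ) = 0.730874 / (2 × 7.6 × 10^-10) = 480.84 million years.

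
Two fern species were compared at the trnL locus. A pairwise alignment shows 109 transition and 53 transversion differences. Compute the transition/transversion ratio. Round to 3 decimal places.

2.057

R = 109/53 = 2.056603… ≈ 2.057 (to 3 d.p.).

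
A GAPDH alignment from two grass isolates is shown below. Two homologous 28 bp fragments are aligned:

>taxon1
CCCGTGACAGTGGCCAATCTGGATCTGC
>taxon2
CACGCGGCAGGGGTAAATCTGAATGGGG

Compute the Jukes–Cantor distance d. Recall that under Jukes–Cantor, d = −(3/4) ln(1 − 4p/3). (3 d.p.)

0.485

The sequences differ at 10 of 28 sites (2, 5, 7, 11, 14, 15, 22, 25, 26, 28), so p = 10/28 ≈ 0.357143.
d = −(3/4) ln(1 − 4p/3) = −0.75 ln(1 − 0.476191) = −0.75 ln(0.523809)
  = −0.75 × (-0.646628) = 0.484971 substitutions/site.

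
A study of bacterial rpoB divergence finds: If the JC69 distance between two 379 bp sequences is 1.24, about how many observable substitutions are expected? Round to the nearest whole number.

Invert JC69: p = (3/4)(1 − e^(−4d/3)) = 0.75 × (1 − e^(-1.653333)) = 0.75 × (1 − 0.191411) = 0.606442.
Expected differing sites = pL ≈ 0.606442 × 379 = 229.841518 ≈ 230.

230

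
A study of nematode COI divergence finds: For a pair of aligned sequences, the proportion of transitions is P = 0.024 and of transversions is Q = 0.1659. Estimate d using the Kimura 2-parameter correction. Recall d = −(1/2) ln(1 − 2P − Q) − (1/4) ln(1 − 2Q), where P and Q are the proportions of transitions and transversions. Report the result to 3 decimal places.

0.221

Under the Kimura two-parameter model, d = −½ ln(1 − 2P − Q) − ¼ ln(1 − 2Q).
1 − 2P − Q = 0.7861, giving −½ ln(0.7861) = 0.120336.
1 − 2Q = 0.6682, giving −¼ ln(0.6682) = 0.100792.
d = 0.120336 + 0.100792 = 0.221128.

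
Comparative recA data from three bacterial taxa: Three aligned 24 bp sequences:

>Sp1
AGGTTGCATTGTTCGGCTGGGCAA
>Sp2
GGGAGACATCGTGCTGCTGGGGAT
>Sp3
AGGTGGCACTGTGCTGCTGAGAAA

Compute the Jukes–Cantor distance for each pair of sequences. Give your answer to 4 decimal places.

Sp1–Sp2: 9/24 sites differ → p = 0.375, d = −0.75 ln(1 − 0.5) = 0.519860 ≈ 0.5199.
Sp1–Sp3: 6/24 sites differ → p = 0.25, d = −0.75 ln(1 − 0.333333) = 0.304098 ≈ 0.3041.
Sp2–Sp3: 8/24 sites differ → p ≈ 0.333333, d = −0.75 ln(1 − 0.444444) = 0.440839 ≈ 0.4408.

d(Sp1,Sp2) = 0.5199, d(Sp1,Sp3) = 0.3041, d(Sp2,Sp3) = 0.4408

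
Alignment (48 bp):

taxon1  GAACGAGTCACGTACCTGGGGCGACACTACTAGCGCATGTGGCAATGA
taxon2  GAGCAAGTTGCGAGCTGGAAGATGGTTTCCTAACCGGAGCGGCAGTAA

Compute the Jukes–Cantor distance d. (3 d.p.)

0.889

The sequences differ at 25 of 48 sites, so p = 25/48 ≈ 0.520833.
d = −(3/4) ln(1 − 4p/3) = −0.75 ln(1 − 0.694444) = −0.75 ln(0.305556)
  = −0.75 × (-1.185622) = 0.889217 substitutions/site.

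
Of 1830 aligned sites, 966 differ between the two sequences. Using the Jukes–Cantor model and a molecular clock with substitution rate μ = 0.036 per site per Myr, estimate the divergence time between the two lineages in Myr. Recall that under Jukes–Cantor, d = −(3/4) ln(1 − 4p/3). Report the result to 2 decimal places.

12.68

p = 966/1830 ≈ 0.527869.
d = −(3/4) ln(1 − 4p/3) = −0.75 ln(1 − 0.703825) = −0.75 ln(0.296175)
  = −0.75 × (-1.216805) = 0.912604 substitutions/site.
Under a molecular clock d = 2μt, so t = d/(2μ) = 0.912604 / (2 × 0.036) = 12.68 Myr.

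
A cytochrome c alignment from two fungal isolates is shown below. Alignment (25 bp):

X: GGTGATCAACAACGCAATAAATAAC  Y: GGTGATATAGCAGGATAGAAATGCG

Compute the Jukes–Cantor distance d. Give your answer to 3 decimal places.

The sequences differ at 11 of 25 sites, so p = 11/25 = 0.44.
d = −(3/4) ln(1 − 4p/3) = −0.75 ln(1 − 0.586667) = −0.75 ln(0.413333)
  = −0.75 × (-0.883502) = 0.662627 substitutions/site.

0.663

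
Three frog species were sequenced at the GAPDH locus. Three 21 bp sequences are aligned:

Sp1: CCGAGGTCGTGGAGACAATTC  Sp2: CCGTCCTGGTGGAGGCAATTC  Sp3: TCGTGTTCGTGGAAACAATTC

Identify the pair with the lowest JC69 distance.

Sp1 and Sp3

Sp1–Sp2: 5/21 differ, p = 0.238, d = 0.286.
Sp1–Sp3: 4/21 differ, p = 0.190, d = 0.220.
Sp2–Sp3: 6/21 differ, p = 0.286, d = 0.360.
The smallest distance is between Sp1 and Sp3.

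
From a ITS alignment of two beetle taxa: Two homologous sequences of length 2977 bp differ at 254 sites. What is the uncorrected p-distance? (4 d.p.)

p = 254/2977 = 0.085320… ≈ 0.0853 (to 4 d.p.).

0.0853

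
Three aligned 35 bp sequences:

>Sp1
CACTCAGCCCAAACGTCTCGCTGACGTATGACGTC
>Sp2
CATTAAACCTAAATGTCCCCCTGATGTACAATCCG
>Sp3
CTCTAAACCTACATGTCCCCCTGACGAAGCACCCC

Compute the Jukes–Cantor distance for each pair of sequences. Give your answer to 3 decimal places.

Sp1–Sp2: 14/35 sites differ → p = 0.4, d = −0.75 ln(1 − 0.533333) = 0.571605 ≈ 0.572.
Sp1–Sp3: 13/35 sites differ → p ≈ 0.371429, d = −0.75 ln(1 − 0.495239) = 0.512753 ≈ 0.513.
Sp2–Sp3: 9/35 sites differ → p ≈ 0.257143, d = −0.75 ln(1 − 0.342857) = 0.314890 ≈ 0.315.

d(Sp1,Sp2) = 0.572, d(Sp1,Sp3) = 0.513, d(Sp2,Sp3) = 0.315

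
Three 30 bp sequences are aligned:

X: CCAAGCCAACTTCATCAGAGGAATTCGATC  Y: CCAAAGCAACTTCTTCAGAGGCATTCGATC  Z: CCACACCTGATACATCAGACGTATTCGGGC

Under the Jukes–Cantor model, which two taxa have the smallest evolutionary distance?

X and Y

X–Y: 4/30 differ, p = 0.133, d = 0.147.
X–Z: 10/30 differ, p = 0.333, d = 0.441.
Y–Z: 11/30 differ, p = 0.367, d = 0.503.
The smallest distance is between X and Y.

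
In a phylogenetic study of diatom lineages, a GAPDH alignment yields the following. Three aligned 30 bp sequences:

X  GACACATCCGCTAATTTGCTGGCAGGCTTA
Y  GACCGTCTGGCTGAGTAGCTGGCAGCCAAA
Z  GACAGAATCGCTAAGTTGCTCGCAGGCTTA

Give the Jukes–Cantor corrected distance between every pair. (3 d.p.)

d(X,Y) = 0.572, d(X,Z) = 0.188, d(Y,Z) = 0.441

X–Y: 12/30 sites differ → p = 0.4, d = −0.75 ln(1 − 0.533333) = 0.571605 ≈ 0.572.
X–Z: 5/30 sites differ → p ≈ 0.166667, d = −0.75 ln(1 − 0.222223) = 0.188487 ≈ 0.188.
Y–Z: 10/30 sites differ → p ≈ 0.333333, d = −0.75 ln(1 − 0.444444) = 0.440839 ≈ 0.441.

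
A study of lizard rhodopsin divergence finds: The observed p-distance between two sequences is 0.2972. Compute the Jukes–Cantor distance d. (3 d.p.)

d = −(3/4) ln(1 − 4p/3) = −0.75 ln(1 − 0.396267) = −0.75 ln(0.603733)
  = −0.75 × (-0.504623) = 0.378467 substitutions/site.

0.378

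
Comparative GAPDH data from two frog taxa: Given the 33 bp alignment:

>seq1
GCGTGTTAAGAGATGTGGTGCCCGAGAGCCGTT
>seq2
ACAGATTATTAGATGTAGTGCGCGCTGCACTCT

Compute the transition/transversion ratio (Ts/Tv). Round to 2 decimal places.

0.67

Transitions are A↔G and C↔T; transversions are all other mismatches.
Transitions: 6. Transversions: 9.
R = 6/9 = 0.666666… ≈ 0.67 (to 2 d.p.).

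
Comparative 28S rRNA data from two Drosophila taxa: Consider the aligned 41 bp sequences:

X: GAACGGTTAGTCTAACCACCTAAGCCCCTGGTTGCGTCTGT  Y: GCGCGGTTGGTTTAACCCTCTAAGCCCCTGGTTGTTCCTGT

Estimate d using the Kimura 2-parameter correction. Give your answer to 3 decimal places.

Of 41 sites, 6 differences are transitions and 3 are transversions, so P = 6/41 ≈ 0.146341 and Q = 3/41 ≈ 0.073171.
Under the Kimura two-parameter model, d = −½ ln(1 − 2P − Q) − ¼ ln(1 − 2Q).
1 − 2P − Q = 0.634147, giving −½ ln(0.634147) = 0.227737.
1 − 2Q = 0.853658, giving −¼ ln(0.853658) = 0.039556.
d = 0.227737 + 0.039556 = 0.267293.

0.267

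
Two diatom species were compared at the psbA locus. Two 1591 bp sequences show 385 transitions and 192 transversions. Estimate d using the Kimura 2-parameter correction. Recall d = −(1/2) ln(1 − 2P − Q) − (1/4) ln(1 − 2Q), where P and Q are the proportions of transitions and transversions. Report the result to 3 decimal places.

P = 385/1591 ≈ 0.241986 and Q = 192/1591 ≈ 0.120679.
Under the Kimura two-parameter model, d = −½ ln(1 − 2P − Q) − ¼ ln(1 − 2Q).
1 − 2P − Q = 0.395349, giving −½ ln(0.395349) = 0.463993.
1 − 2Q = 0.758642, giving −¼ ln(0.758642) = 0.069056.
d = 0.463993 + 0.069056 = 0.533049.

0.533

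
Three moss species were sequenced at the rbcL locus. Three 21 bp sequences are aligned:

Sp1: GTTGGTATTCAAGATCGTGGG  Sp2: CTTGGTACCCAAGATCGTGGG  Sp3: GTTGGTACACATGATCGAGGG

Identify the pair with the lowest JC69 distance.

Sp1–Sp2: 3/21 differ, p = 0.143, d = 0.158.
Sp1–Sp3: 4/21 differ, p = 0.190, d = 0.220.
Sp2–Sp3: 4/21 differ, p = 0.190, d = 0.220.
The smallest distance is between Sp1 and Sp2.

Sp1 and Sp2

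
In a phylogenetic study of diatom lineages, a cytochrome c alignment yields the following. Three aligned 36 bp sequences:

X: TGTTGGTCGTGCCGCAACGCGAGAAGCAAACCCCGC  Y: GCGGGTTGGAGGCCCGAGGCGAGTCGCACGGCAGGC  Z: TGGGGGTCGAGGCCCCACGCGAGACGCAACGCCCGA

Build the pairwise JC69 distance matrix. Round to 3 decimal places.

d(X,Y) = 0.824, d(X,Z) = 0.347, d(Y,Z) = 0.441

X–Y: 18/36 sites differ → p = 0.5, d = −0.75 ln(1 − 0.666667) = 0.823960 ≈ 0.824.
X–Z: 10/36 sites differ → p ≈ 0.277778, d = −0.75 ln(1 − 0.370371) = 0.346968 ≈ 0.347.
Y–Z: 12/36 sites differ → p ≈ 0.333333, d = −0.75 ln(1 − 0.444444) = 0.440839 ≈ 0.441.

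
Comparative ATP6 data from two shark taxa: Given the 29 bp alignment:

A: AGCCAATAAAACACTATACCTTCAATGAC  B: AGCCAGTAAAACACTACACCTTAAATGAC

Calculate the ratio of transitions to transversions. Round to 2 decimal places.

2.00

Transitions are A↔G and C↔T; transversions are all other mismatches.
Transitions: 2. Transversions: 1.
R = 2/1 = 2.00.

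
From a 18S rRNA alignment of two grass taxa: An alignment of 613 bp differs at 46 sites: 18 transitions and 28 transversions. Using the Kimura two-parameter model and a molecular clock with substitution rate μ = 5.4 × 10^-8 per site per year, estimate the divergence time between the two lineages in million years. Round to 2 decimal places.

0.73

P = 18/613 ≈ 0.029364 and Q = 28/613 ≈ 0.045677.
Under the Kimura two-parameter model, d = −½ ln(1 − 2P − Q) − ¼ ln(1 − 2Q).
1 − 2P − Q = 0.895595, giving −½ ln(0.895595) = 0.055133.
1 − 2Q = 0.908646, giving −¼ ln(0.908646) = 0.023950.
d = 0.055133 + 0.023950 = 0.079083.
Under a molecular clock d = 2μt, so t = d/(2μ) = 0.079083 / (2 × 5.4 × 10^-8) = 0.73 million years.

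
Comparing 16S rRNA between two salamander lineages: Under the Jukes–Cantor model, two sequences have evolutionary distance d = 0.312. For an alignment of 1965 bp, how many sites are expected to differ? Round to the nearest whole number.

Invert JC69: p = (3/4)(1 − e^(−4d/3)) = 0.75 × (1 − e^(-0.416)) = 0.75 × (1 − 0.659680) = 0.255240.
Expected differing sites = pL ≈ 0.255240 × 1965 = 501.5466 ≈ 502.

502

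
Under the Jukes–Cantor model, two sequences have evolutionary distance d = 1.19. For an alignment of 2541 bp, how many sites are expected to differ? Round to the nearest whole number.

Invert JC69: p = (3/4)(1 − e^(−4d/3)) = 0.75 × (1 − e^(-1.586667)) = 0.75 × (1 − 0.204606) = 0.596546.
Expected differing sites = pL ≈ 0.596546 × 2541 = 1515.823386 ≈ 1516.

1516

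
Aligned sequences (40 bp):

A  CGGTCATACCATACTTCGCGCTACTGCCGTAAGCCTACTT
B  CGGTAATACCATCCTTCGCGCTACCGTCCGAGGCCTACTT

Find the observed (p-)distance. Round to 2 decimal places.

0.18

The sequences differ at 7 of 40 positions (sites 5, 13, 25, 27, 29, 30, 32).
p = 7/40 = 0.175 ≈ 0.18 (to 2 d.p.).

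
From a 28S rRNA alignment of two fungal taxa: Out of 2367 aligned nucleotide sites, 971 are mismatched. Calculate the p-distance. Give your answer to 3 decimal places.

p = 971/2367 = 0.410223… ≈ 0.410 (to 3 d.p.).

0.410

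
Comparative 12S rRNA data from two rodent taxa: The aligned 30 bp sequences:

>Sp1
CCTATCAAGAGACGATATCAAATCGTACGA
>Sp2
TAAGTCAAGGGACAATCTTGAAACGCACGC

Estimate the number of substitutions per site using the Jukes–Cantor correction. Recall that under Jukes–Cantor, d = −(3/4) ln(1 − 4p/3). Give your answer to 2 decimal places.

The sequences differ at 12 of 30 sites, so p = 12/30 = 0.4.
d = −(3/4) ln(1 − 4p/3) = −0.75 ln(1 − 0.533333) = −0.75 ln(0.466667)
  = −0.75 × (-0.762139) = 0.571604 substitutions/site.

0.57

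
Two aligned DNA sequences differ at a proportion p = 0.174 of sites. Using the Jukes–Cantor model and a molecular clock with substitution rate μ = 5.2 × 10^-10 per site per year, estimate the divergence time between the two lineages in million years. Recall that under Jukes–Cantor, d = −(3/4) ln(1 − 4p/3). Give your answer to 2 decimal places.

d = −(3/4) ln(1 − 4p/3) = −0.75 ln(1 − 0.232) = −0.75 ln(0.768)
  = −0.75 × (-0.263966) = 0.197975 substitutions/site.
Under a molecular clock d = 2μt, so t = d/(2μ) = 0.197975 / (2 × 5.2 × 10^-10) = 190.36 million years.

190.36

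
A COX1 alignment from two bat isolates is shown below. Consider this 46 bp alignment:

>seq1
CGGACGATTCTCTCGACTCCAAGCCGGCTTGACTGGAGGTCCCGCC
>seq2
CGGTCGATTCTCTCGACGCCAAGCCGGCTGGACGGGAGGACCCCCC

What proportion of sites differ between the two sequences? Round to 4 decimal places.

The sequences differ at 6 of 46 positions (sites 4, 18, 30, 34, 40, 44).
p = 6/46 = 0.130434… ≈ 0.1304 (to 4 d.p.).

0.1304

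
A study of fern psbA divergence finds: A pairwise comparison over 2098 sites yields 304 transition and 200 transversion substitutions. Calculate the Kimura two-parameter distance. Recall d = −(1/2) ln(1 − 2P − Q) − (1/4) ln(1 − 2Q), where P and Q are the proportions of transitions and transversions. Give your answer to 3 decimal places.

P = 304/2098 ≈ 0.1449 and Q = 200/2098 ≈ 0.095329.
Under the Kimura two-parameter model, d = −½ ln(1 − 2P − Q) − ¼ ln(1 − 2Q).
1 − 2P − Q = 0.614871, giving −½ ln(0.614871) = 0.243171.
1 − 2Q = 0.809342, giving −¼ ln(0.809342) = 0.052883.
d = 0.243171 + 0.052883 = 0.296054.

0.296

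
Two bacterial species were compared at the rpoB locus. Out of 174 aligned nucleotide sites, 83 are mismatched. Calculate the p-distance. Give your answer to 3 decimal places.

0.477

p = 83/174 = 0.477011… ≈ 0.477 (to 3 d.p.).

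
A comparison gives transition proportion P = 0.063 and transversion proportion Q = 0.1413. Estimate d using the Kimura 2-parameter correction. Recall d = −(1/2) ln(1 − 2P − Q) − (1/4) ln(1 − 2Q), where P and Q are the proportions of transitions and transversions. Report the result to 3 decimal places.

Under the Kimura two-parameter model, d = −½ ln(1 − 2P − Q) − ¼ ln(1 − 2Q).
1 − 2P − Q = 0.7327, giving −½ ln(0.7327) = 0.155509.
1 − 2Q = 0.7174, giving −¼ ln(0.7174) = 0.083030.
d = 0.155509 + 0.083030 = 0.238539.

0.239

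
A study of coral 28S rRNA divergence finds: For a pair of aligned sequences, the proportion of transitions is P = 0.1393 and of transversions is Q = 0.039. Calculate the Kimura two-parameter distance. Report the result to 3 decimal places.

Under the Kimura two-parameter model, d = −½ ln(1 − 2P − Q) − ¼ ln(1 − 2Q).
1 − 2P − Q = 0.6824, giving −½ ln(0.6824) = 0.191070.
1 − 2Q = 0.922, giving −¼ ln(0.922) = 0.020303.
d = 0.191070 + 0.020303 = 0.211373.

0.211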